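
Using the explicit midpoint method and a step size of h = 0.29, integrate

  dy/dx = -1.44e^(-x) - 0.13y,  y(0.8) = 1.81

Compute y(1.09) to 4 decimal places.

Midpoint: k1 = f(x_n, y_n); k2 = f(x_n + h/2, y_n + (h/2)·k1); y_{n+1} = y_n + h·k2.
x=0.800000, y=1.810000:
  k1 = f(0.800000, 1.810000) = -0.882334
  k2 = f(0.945000, 1.682062) = -0.778367
  y ← 1.810000 + 0.29·(-0.778367) = 1.584274
y(1.09) ≈ 1.5843

1.5843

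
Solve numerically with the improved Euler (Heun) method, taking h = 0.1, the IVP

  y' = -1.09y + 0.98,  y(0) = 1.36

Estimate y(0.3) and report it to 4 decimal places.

1.2317

Heun: k1 = f(t_n, y_n); k2 = f(t_n + h, y_n + h·k1); y_{n+1} = y_n + (h/2)·(k1 + k2).
t=0.000000, y=1.360000:
  k1 = f(0.000000, 1.360000) = -0.502400
  k2 = f(0.100000, 1.309760) = -0.447638
  y ← 1.360000 + (0.1/2)·(-0.502400 + (-0.447638)) = 1.312498
t=0.100000, y=1.312498:
  k1 = f(0.100000, 1.312498) = -0.450623
  k2 = f(0.200000, 1.267436) = -0.401505
  y ← 1.312498 + (0.1/2)·(-0.450623 + (-0.401505)) = 1.269892
t=0.200000, y=1.269892:
  k1 = f(0.200000, 1.269892) = -0.404182
  k2 = f(0.300000, 1.229473) = -0.360126
  y ← 1.269892 + (0.1/2)·(-0.404182 + (-0.360126)) = 1.231676
y(0.3) ≈ 1.2317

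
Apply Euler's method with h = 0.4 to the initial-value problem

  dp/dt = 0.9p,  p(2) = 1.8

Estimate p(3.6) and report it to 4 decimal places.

Euler: p_{n+1} = p_n + h·f(t_n, p_n).
t=2.000000, p=1.800000: f=1.620000 → p ← 1.800000 + 0.4·1.620000 = 2.448000
t=2.400000, p=2.448000: f=2.203200 → p ← 2.448000 + 0.4·2.203200 = 3.329280
t=2.800000, p=3.329280: f=2.996352 → p ← 3.329280 + 0.4·2.996352 = 4.527821
t=3.200000, p=4.527821: f=4.075039 → p ← 4.527821 + 0.4·4.075039 = 6.157836
p(3.6) ≈ 6.1578

6.1578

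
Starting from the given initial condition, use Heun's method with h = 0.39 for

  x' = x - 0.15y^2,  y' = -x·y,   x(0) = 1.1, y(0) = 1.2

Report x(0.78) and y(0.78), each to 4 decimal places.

2.2328, 0.4014

Heun on (x,y): k1 = f(t_n, state_n); k2 = f(t_n + h, state_n + h·k1); state_{n+1} = state_n + (h/2)·(k1 + k2).
0.000000: (1.100000, 1.200000)
  k1 = (0.884000, -1.320000)
  predictor → (1.444760, 0.685200)
  k2 = (1.374335, -0.989950)
  → (1.540375, 0.749560)
0.390000: (1.540375, 0.749560)
  k1 = (1.456099, -1.154603)
  predictor → (2.108254, 0.299264)
  k2 = (2.094820, -0.630926)
  → (2.232805, 0.401382)
(x(0.78), y(0.78)) ≈ (2.2328, 0.4014)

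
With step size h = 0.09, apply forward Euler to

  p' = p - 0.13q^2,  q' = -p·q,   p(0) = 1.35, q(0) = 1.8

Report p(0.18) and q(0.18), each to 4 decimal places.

Euler on (p,q): p_{n+1} = p_n + h·p', q_{n+1} = q_n + h·q'.
0.000000: (1.350000, 1.800000); f=(0.928800, -2.430000) → (1.433592, 1.581300)
0.090000: (1.433592, 1.581300); f=(1.108526, -2.266939) → (1.533359, 1.377275)
(p(0.18), q(0.18)) ≈ (1.5334, 1.3773)

1.5334, 1.3773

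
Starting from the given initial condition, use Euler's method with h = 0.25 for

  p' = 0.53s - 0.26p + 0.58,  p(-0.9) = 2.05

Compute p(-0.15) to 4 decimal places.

Euler: p_{n+1} = p_n + h·f(s_n, p_n).
s=-0.900000, p=2.050000: f=-0.430000 → p ← 2.050000 + 0.25·(-0.430000) = 1.942500
s=-0.650000, p=1.942500: f=-0.269550 → p ← 1.942500 + 0.25·(-0.269550) = 1.875112
s=-0.400000, p=1.875112: f=-0.119529 → p ← 1.875112 + 0.25·(-0.119529) = 1.845230
p(-0.15) ≈ 1.8452

1.8452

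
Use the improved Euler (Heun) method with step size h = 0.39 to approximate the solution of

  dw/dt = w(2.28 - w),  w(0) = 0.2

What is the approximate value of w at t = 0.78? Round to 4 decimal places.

0.7869

Heun: k1 = f(t_n, w_n); k2 = f(t_n + h, w_n + h·k1); w_{n+1} = w_n + (h/2)·(k1 + k2).
t=0.000000, w=0.200000:
  k1 = f(0.000000, 0.200000) = 0.416000
  k2 = f(0.390000, 0.362240) = 0.694689
  w ← 0.200000 + (0.39/2)·(0.416000 + 0.694689) = 0.416584
t=0.390000, w=0.416584:
  k1 = f(0.390000, 0.416584) = 0.776270
  k2 = f(0.780000, 0.719330) = 1.122636
  w ← 0.416584 + (0.39/2)·(0.776270 + 1.122636) = 0.786871
w(0.78) ≈ 0.7869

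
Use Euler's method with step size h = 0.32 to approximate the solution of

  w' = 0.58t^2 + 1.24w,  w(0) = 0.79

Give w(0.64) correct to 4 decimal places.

Euler: w_{n+1} = w_n + h·f(t_n, w_n).
t=0.000000, w=0.790000: f=0.979600 → w ← 0.790000 + 0.32·0.979600 = 1.103472
t=0.320000, w=1.103472: f=1.427697 → w ← 1.103472 + 0.32·1.427697 = 1.560335
w(0.64) ≈ 1.5603

1.5603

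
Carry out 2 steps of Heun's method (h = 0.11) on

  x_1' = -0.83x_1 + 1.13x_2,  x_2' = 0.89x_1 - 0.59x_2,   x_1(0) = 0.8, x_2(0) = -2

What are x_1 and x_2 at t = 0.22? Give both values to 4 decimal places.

Heun on (x_1,x_2): k1 = f(t_n, state_n); k2 = f(t_n + h, state_n + h·k1); state_{n+1} = state_n + (h/2)·(k1 + k2).
0.000000: (0.800000, -2.000000)
  k1 = (-2.924000, 1.892000)
  predictor → (0.478360, -1.791880)
  k2 = (-2.421863, 1.482950)
  → (0.505978, -1.814378)
0.110000: (0.505978, -1.814378)
  k1 = (-2.470208, 1.520803)
  predictor → (0.234255, -1.647089)
  k2 = (-2.055642, 1.180269)
  → (0.257056, -1.665819)
(x_1(0.22), x_2(0.22)) ≈ (0.2571, -1.6658)

0.2571, -1.6658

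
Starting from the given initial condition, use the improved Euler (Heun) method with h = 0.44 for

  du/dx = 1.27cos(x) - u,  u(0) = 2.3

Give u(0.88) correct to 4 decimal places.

1.5806

Heun: k1 = f(x_n, u_n); k2 = f(x_n + h, u_n + h·k1); u_{n+1} = u_n + (h/2)·(k1 + k2).
x=0.000000, u=2.300000:
  k1 = f(0.000000, 2.300000) = -1.030000
  k2 = f(0.440000, 1.846800) = -0.697765
  u ← 2.300000 + (0.44/2)·(-1.030000 + (-0.697765)) = 1.919892
x=0.440000, u=1.919892:
  k1 = f(0.440000, 1.919892) = -0.770857
  k2 = f(0.880000, 1.580715) = -0.771533
  u ← 1.919892 + (0.44/2)·(-0.770857 + (-0.771533)) = 1.580566
u(0.88) ≈ 1.5806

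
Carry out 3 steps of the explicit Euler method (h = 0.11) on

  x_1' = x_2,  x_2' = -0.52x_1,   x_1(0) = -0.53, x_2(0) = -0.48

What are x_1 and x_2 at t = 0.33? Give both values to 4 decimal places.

Euler on (x_1,x_2): x_1_{n+1} = x_1_n + h·x_1', x_2_{n+1} = x_2_n + h·x_2'.
0.000000: (-0.530000, -0.480000); f=(-0.480000, 0.275600) → (-0.582800, -0.449684)
0.110000: (-0.582800, -0.449684); f=(-0.449684, 0.303056) → (-0.632265, -0.416348)
0.220000: (-0.632265, -0.416348); f=(-0.416348, 0.328778) → (-0.678064, -0.380182)
(x_1(0.33), x_2(0.33)) ≈ (-0.6781, -0.3802)

-0.6781, -0.3802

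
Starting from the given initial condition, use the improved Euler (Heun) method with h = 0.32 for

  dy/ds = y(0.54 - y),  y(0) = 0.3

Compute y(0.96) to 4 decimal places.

0.3657

Heun: k1 = f(s_n, y_n); k2 = f(s_n + h, y_n + h·k1); y_{n+1} = y_n + (h/2)·(k1 + k2).
s=0.000000, y=0.300000:
  k1 = f(0.000000, 0.300000) = 0.072000
  k2 = f(0.320000, 0.323040) = 0.070087
  y ← 0.300000 + (0.32/2)·(0.072000 + 0.070087) = 0.322734
s=0.320000, y=0.322734:
  k1 = f(0.320000, 0.322734) = 0.070119
  k2 = f(0.640000, 0.345172) = 0.067249
  y ← 0.322734 + (0.32/2)·(0.070119 + 0.067249) = 0.344713
s=0.640000, y=0.344713:
  k1 = f(0.640000, 0.344713) = 0.067318
  k2 = f(0.960000, 0.366255) = 0.063635
  y ← 0.344713 + (0.32/2)·(0.067318 + 0.063635) = 0.365665
y(0.96) ≈ 0.3657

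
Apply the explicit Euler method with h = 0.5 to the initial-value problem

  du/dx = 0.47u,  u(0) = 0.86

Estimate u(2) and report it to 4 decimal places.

Euler: u_{n+1} = u_n + h·f(x_n, u_n).
x=0.000000, u=0.860000: f=0.404200 → u ← 0.860000 + 0.5·0.404200 = 1.062100
x=0.500000, u=1.062100: f=0.499187 → u ← 1.062100 + 0.5·0.499187 = 1.311694
x=1.000000, u=1.311694: f=0.616496 → u ← 1.311694 + 0.5·0.616496 = 1.619941
x=1.500000, u=1.619941: f=0.761372 → u ← 1.619941 + 0.5·0.761372 = 2.000628
u(2) ≈ 2.0006

2.0006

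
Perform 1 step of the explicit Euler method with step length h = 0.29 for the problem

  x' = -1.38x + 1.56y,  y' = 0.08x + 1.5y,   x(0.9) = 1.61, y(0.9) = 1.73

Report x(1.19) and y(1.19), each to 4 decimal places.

Euler on (x,y): x_{n+1} = x_n + h·x', y_{n+1} = y_n + h·y'.
0.900000: (1.610000, 1.730000); f=(0.477000, 2.723800) → (1.748330, 2.519902)
(x(1.19), y(1.19)) ≈ (1.7483, 2.5199)

1.7483, 2.5199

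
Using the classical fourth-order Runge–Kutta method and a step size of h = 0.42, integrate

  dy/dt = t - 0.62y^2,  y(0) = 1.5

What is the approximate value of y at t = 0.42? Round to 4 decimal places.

1.1513

RK4: k1 = f(t_n, y_n); k2 = f(t_n + h/2, y_n + (h/2)·k1); k3 = f(t_n + h/2, y_n + (h/2)·k2); k4 = f(t_n + h, y_n + h·k3); y_{n+1} = y_n + (h/6)·(k1 + 2k2 + 2k3 + k4).
t=0.000000, y=1.500000:
  k1 = f(0.000000, 1.500000) = -1.395000
  k2 = f(0.210000, 1.207050) = -0.693321
  k3 = f(0.210000, 1.354403) = -0.927332
  k4 = f(0.420000, 1.110521) = -0.344619
  y ← 1.500000 + (0.42/6)·(k1 + 2k2 + 2k3 + k4) = 1.151335
y(0.42) ≈ 1.1513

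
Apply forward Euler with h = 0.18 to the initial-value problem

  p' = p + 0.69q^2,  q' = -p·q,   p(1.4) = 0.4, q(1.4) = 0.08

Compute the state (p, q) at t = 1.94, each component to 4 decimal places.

Euler on (p,q): p_{n+1} = p_n + h·p', q_{n+1} = q_n + h·q'.
1.400000: (0.400000, 0.080000); f=(0.404416, -0.032000) → (0.472795, 0.074240)
1.580000: (0.472795, 0.074240); f=(0.476598, -0.035100) → (0.558582, 0.067922)
1.760000: (0.558582, 0.067922); f=(0.561766, -0.037940) → (0.659700, 0.061093)
(p(1.94), q(1.94)) ≈ (0.6597, 0.0611)

0.6597, 0.0611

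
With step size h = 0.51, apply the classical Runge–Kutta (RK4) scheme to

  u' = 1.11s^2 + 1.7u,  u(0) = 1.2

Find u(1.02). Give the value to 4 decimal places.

RK4: k1 = f(s_n, u_n); k2 = f(s_n + h/2, u_n + (h/2)·k1); k3 = f(s_n + h/2, u_n + (h/2)·k2); k4 = f(s_n + h, u_n + h·k3); u_{n+1} = u_n + (h/6)·(k1 + 2k2 + 2k3 + k4).
s=0.000000, u=1.200000:
  k1 = f(0.000000, 1.200000) = 2.040000
  k2 = f(0.255000, 1.720200) = 2.996518
  k3 = f(0.255000, 1.964112) = 3.411168
  k4 = f(0.510000, 2.939696) = 5.286194
  u ← 1.200000 + (0.51/6)·(k1 + 2k2 + 2k3 + k4) = 2.912033
s=0.510000, u=2.912033:
  k1 = f(0.510000, 2.912033) = 5.239167
  k2 = f(0.765000, 4.248021) = 7.871235
  k3 = f(0.765000, 4.919198) = 9.012236
  k4 = f(1.020000, 7.508274) = 13.918909
  u ← 2.912033 + (0.51/6)·(k1 + 2k2 + 2k3 + k4) = 7.410660
u(1.02) ≈ 7.4107

7.4107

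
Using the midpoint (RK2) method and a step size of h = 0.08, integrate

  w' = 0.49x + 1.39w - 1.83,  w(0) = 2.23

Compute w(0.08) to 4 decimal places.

2.3388

Midpoint: k1 = f(x_n, w_n); k2 = f(x_n + h/2, w_n + (h/2)·k1); w_{n+1} = w_n + h·k2.
x=0.000000, w=2.230000:
  k1 = f(0.000000, 2.230000) = 1.269700
  k2 = f(0.040000, 2.280788) = 1.359895
  w ← 2.230000 + 0.08·1.359895 = 2.338792
w(0.08) ≈ 2.3388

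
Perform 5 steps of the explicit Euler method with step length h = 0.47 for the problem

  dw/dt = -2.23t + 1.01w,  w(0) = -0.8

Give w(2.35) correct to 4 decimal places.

-13.4519

Euler: w_{n+1} = w_n + h·f(t_n, w_n).
t=0.000000, w=-0.800000: f=-0.808000 → w ← -0.800000 + 0.47·(-0.808000) = -1.179760
t=0.470000, w=-1.179760: f=-2.239658 → w ← -1.179760 + 0.47·(-2.239658) = -2.232399
t=0.940000, w=-2.232399: f=-4.350923 → w ← -2.232399 + 0.47·(-4.350923) = -4.277333
t=1.410000, w=-4.277333: f=-7.464406 → w ← -4.277333 + 0.47·(-7.464406) = -7.785604
t=1.880000, w=-7.785604: f=-12.055860 → w ← -7.785604 + 0.47·(-12.055860) = -13.451858
w(2.35) ≈ -13.4519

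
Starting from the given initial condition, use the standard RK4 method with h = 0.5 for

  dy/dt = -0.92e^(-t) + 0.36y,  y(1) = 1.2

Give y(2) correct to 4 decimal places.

1.4548

RK4: k1 = f(t_n, y_n); k2 = f(t_n + h/2, y_n + (h/2)·k1); k3 = f(t_n + h/2, y_n + (h/2)·k2); k4 = f(t_n + h, y_n + h·k3); y_{n+1} = y_n + (h/6)·(k1 + 2k2 + 2k3 + k4).
t=1.000000, y=1.200000:
  k1 = f(1.000000, 1.200000) = 0.093551
  k2 = f(1.250000, 1.223388) = 0.176835
  k3 = f(1.250000, 1.244209) = 0.184331
  k4 = f(1.500000, 1.292165) = 0.259900
  y ← 1.200000 + (0.5/6)·(k1 + 2k2 + 2k3 + k4) = 1.289649
t=1.500000, y=1.289649:
  k1 = f(1.500000, 1.289649) = 0.258994
  k2 = f(1.750000, 1.354397) = 0.327711
  k3 = f(1.750000, 1.371576) = 0.333895
  k4 = f(2.000000, 1.456596) = 0.399866
  y ← 1.289649 + (0.5/6)·(k1 + 2k2 + 2k3 + k4) = 1.454821
y(2) ≈ 1.4548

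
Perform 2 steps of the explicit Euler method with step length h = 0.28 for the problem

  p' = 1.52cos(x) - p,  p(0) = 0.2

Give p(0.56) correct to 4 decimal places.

0.8191

Euler: p_{n+1} = p_n + h·f(x_n, p_n).
x=0.000000, p=0.200000: f=1.320000 → p ← 0.200000 + 0.28·1.320000 = 0.569600
x=0.280000, p=0.569600: f=0.891204 → p ← 0.569600 + 0.28·0.891204 = 0.819137
p(0.56) ≈ 0.8191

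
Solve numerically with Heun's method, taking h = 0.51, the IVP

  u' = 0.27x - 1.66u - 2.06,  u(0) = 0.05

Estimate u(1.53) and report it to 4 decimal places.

-0.9039

Heun: k1 = f(x_n, u_n); k2 = f(x_n + h, u_n + h·k1); u_{n+1} = u_n + (h/2)·(k1 + k2).
x=0.000000, u=0.050000:
  k1 = f(0.000000, 0.050000) = -2.143000
  k2 = f(0.510000, -1.042930) = -0.191036
  u ← 0.050000 + (0.51/2)·(-2.143000 + (-0.191036)) = -0.545179
x=0.510000, u=-0.545179:
  k1 = f(0.510000, -0.545179) = -1.017302
  k2 = f(1.020000, -1.064003) = -0.018354
  u ← -0.545179 + (0.51/2)·(-1.017302 + (-0.018354)) = -0.809272
x=1.020000, u=-0.809272:
  k1 = f(1.020000, -0.809272) = -0.441209
  k2 = f(1.530000, -1.034288) = 0.070019
  u ← -0.809272 + (0.51/2)·(-0.441209 + 0.070019) = -0.903925
u(1.53) ≈ -0.9039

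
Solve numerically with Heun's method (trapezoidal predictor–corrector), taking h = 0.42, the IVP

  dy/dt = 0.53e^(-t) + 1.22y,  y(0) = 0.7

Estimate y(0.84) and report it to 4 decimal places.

Heun: k1 = f(t_n, y_n); k2 = f(t_n + h, y_n + h·k1); y_{n+1} = y_n + (h/2)·(k1 + k2).
t=0.000000, y=0.700000:
  k1 = f(0.000000, 0.700000) = 1.384000
  k2 = f(0.420000, 1.281280) = 1.911396
  y ← 0.700000 + (0.42/2)·(1.384000 + 1.911396) = 1.392033
t=0.420000, y=1.392033:
  k1 = f(0.420000, 1.392033) = 2.046515
  k2 = f(0.840000, 2.251570) = 2.975722
  y ← 1.392033 + (0.42/2)·(2.046515 + 2.975722) = 2.446703
y(0.84) ≈ 2.4467

2.4467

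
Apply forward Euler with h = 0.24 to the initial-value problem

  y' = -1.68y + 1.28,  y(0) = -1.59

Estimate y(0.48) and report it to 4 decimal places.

-0.0758

Euler: y_{n+1} = y_n + h·f(t_n, y_n).
t=0.000000, y=-1.590000: f=3.951200 → y ← -1.590000 + 0.24·3.951200 = -0.641712
t=0.240000, y=-0.641712: f=2.358076 → y ← -0.641712 + 0.24·2.358076 = -0.075774
y(0.48) ≈ -0.0758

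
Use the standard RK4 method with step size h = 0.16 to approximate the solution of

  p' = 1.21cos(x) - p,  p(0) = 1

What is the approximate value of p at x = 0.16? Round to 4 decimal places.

RK4: k1 = f(x_n, p_n); k2 = f(x_n + h/2, p_n + (h/2)·k1); k3 = f(x_n + h/2, p_n + (h/2)·k2); k4 = f(x_n + h, p_n + h·k3); p_{n+1} = p_n + (h/6)·(k1 + 2k2 + 2k3 + k4).
x=0.000000, p=1.000000:
  k1 = f(0.000000, 1.000000) = 0.210000
  k2 = f(0.080000, 1.016800) = 0.189330
  k3 = f(0.080000, 1.015146) = 0.190984
  k4 = f(0.160000, 1.030557) = 0.163988
  p ← 1.000000 + (0.16/6)·(k1 + 2k2 + 2k3 + k4) = 1.030256
p(0.16) ≈ 1.0303

1.0303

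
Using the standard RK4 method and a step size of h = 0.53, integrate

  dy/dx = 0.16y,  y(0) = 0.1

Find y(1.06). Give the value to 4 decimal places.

0.1185

RK4: k1 = f(x_n, y_n); k2 = f(x_n + h/2, y_n + (h/2)·k1); k3 = f(x_n + h/2, y_n + (h/2)·k2); k4 = f(x_n + h, y_n + h·k3); y_{n+1} = y_n + (h/6)·(k1 + 2k2 + 2k3 + k4).
x=0.000000, y=0.100000:
  k1 = f(0.000000, 0.100000) = 0.016000
  k2 = f(0.265000, 0.104240) = 0.016678
  k3 = f(0.265000, 0.104420) = 0.016707
  k4 = f(0.530000, 0.108855) = 0.017417
  y ← 0.100000 + (0.53/6)·(k1 + 2k2 + 2k3 + k4) = 0.108850
x=0.530000, y=0.108850:
  k1 = f(0.530000, 0.108850) = 0.017416
  k2 = f(0.795000, 0.113465) = 0.018154
  k3 = f(0.795000, 0.113661) = 0.018186
  k4 = f(1.060000, 0.118488) = 0.018958
  y ← 0.108850 + (0.53/6)·(k1 + 2k2 + 2k3 + k4) = 0.118483
y(1.06) ≈ 0.1185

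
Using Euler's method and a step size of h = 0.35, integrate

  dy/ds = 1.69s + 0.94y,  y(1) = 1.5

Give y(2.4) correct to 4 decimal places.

Euler: y_{n+1} = y_n + h·f(s_n, y_n).
s=1.000000, y=1.500000: f=3.100000 → y ← 1.500000 + 0.35·3.100000 = 2.585000
s=1.350000, y=2.585000: f=4.711400 → y ← 2.585000 + 0.35·4.711400 = 4.233990
s=1.700000, y=4.233990: f=6.852951 → y ← 4.233990 + 0.35·6.852951 = 6.632523
s=2.050000, y=6.632523: f=9.699071 → y ← 6.632523 + 0.35·9.699071 = 10.027198
y(2.4) ≈ 10.0272

10.0272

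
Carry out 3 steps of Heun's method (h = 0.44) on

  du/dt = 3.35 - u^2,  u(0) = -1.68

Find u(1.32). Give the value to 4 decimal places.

Heun: k1 = f(t_n, u_n); k2 = f(t_n + h, u_n + h·k1); u_{n+1} = u_n + (h/2)·(k1 + k2).
t=0.000000, u=-1.680000:
  k1 = f(0.000000, -1.680000) = 0.527600
  k2 = f(0.440000, -1.447856) = 1.253713
  u ← -1.680000 + (0.44/2)·(0.527600 + 1.253713) = -1.288111
t=0.440000, u=-1.288111:
  k1 = f(0.440000, -1.288111) = 1.690770
  k2 = f(0.880000, -0.544172) = 3.053876
  u ← -1.288111 + (0.44/2)·(1.690770 + 3.053876) = -0.244289
t=0.880000, u=-0.244289:
  k1 = f(0.880000, -0.244289) = 3.290323
  k2 = f(1.320000, 1.203453) = 1.901701
  u ← -0.244289 + (0.44/2)·(3.290323 + 1.901701) = 0.897956
u(1.32) ≈ 0.8980

0.8980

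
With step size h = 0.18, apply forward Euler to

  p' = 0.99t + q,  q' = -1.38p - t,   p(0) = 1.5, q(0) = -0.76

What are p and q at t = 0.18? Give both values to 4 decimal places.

Euler on (p,q): p_{n+1} = p_n + h·p', q_{n+1} = q_n + h·q'.
0.000000: (1.500000, -0.760000); f=(-0.760000, -2.070000) → (1.363200, -1.132600)
(p(0.18), q(0.18)) ≈ (1.3632, -1.1326)

1.3632, -1.1326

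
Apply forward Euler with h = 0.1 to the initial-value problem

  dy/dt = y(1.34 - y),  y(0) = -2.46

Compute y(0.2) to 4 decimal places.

-5.0022

Euler: y_{n+1} = y_n + h·f(t_n, y_n).
t=0.000000, y=-2.460000: f=-9.348000 → y ← -2.460000 + 0.1·(-9.348000) = -3.394800
t=0.100000, y=-3.394800: f=-16.073699 → y ← -3.394800 + 0.1·(-16.073699) = -5.002170
y(0.2) ≈ -5.0022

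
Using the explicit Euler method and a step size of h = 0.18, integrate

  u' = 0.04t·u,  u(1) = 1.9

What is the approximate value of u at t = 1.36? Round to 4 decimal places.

Euler: u_{n+1} = u_n + h·f(t_n, u_n).
t=1.000000, u=1.900000: f=0.076000 → u ← 1.900000 + 0.18·0.076000 = 1.913680
t=1.180000, u=1.913680: f=0.090326 → u ← 1.913680 + 0.18·0.090326 = 1.929939
u(1.36) ≈ 1.9299

1.9299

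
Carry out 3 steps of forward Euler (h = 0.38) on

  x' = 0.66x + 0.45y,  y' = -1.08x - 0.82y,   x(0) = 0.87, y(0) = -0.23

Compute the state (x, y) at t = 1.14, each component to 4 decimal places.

Euler on (x,y): x_{n+1} = x_n + h·x', y_{n+1} = y_n + h·y'.
0.000000: (0.870000, -0.230000); f=(0.470700, -0.751000) → (1.048866, -0.515380)
0.380000: (1.048866, -0.515380); f=(0.460331, -0.710164) → (1.223792, -0.785242)
0.760000: (1.223792, -0.785242); f=(0.454343, -0.677796) → (1.396442, -1.042805)
(x(1.14), y(1.14)) ≈ (1.3964, -1.0428)

1.3964, -1.0428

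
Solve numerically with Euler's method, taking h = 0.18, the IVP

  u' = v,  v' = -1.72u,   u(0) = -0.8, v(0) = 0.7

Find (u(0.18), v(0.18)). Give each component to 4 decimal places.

-0.6740, 0.9477

Euler on (u,v): u_{n+1} = u_n + h·u', v_{n+1} = v_n + h·v'.
0.000000: (-0.800000, 0.700000); f=(0.700000, 1.376000) → (-0.674000, 0.947680)
(u(0.18), v(0.18)) ≈ (-0.6740, 0.9477)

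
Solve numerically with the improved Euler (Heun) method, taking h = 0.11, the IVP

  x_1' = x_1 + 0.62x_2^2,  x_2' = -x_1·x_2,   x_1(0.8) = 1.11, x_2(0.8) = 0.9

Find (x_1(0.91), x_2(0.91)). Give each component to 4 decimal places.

Heun on (x_1,x_2): k1 = f(x_n, state_n); k2 = f(x_n + h, state_n + h·k1); state_{n+1} = state_n + (h/2)·(k1 + k2).
0.800000: (1.110000, 0.900000)
  k1 = (1.612200, -0.999000)
  predictor → (1.287342, 0.790110)
  k2 = (1.674392, -1.017142)
  → (1.290763, 0.789112)
(x_1(0.91), x_2(0.91)) ≈ (1.2908, 0.7891)

1.2908, 0.7891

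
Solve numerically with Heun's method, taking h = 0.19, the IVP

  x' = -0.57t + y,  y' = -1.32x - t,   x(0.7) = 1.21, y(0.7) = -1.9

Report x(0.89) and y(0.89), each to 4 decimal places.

0.7214, -2.2997

Heun on (x,y): k1 = f(t_n, state_n); k2 = f(t_n + h, state_n + h·k1); state_{n+1} = state_n + (h/2)·(k1 + k2).
0.700000: (1.210000, -1.900000)
  k1 = (-2.299000, -2.297200)
  predictor → (0.773190, -2.336468)
  k2 = (-2.843768, -1.910611)
  → (0.721437, -2.299742)
(x(0.89), y(0.89)) ≈ (0.7214, -2.2997)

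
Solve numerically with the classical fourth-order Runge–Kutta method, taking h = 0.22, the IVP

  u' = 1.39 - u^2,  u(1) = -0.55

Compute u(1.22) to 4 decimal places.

RK4: k1 = f(x_n, u_n); k2 = f(x_n + h/2, u_n + (h/2)·k1); k3 = f(x_n + h/2, u_n + (h/2)·k2); k4 = f(x_n + h, u_n + h·k3); u_{n+1} = u_n + (h/6)·(k1 + 2k2 + 2k3 + k4).
x=1.000000, u=-0.550000:
  k1 = f(1.000000, -0.550000) = 1.087500
  k2 = f(1.110000, -0.430375) = 1.204777
  k3 = f(1.110000, -0.417474) = 1.215715
  k4 = f(1.220000, -0.282543) = 1.310170
  u ← -0.550000 + (0.22/6)·(k1 + 2k2 + 2k3 + k4) = -0.284583
u(1.22) ≈ -0.2846

-0.2846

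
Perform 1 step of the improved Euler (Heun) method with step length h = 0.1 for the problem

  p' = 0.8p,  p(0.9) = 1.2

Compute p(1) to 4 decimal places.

Heun: k1 = f(t_n, p_n); k2 = f(t_n + h, p_n + h·k1); p_{n+1} = p_n + (h/2)·(k1 + k2).
t=0.900000, p=1.200000:
  k1 = f(0.900000, 1.200000) = 0.960000
  k2 = f(1.000000, 1.296000) = 1.036800
  p ← 1.200000 + (0.1/2)·(0.960000 + 1.036800) = 1.299840
p(1) ≈ 1.2998

1.2998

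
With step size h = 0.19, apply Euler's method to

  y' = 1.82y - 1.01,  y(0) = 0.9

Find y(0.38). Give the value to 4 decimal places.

Euler: y_{n+1} = y_n + h·f(t_n, y_n).
t=0.000000, y=0.900000: f=0.628000 → y ← 0.900000 + 0.19·0.628000 = 1.019320
t=0.190000, y=1.019320: f=0.845162 → y ← 1.019320 + 0.19·0.845162 = 1.179901
y(0.38) ≈ 1.1799

1.1799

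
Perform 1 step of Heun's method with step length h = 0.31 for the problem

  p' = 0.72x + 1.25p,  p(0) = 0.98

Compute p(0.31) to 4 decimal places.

1.4679

Heun: k1 = f(x_n, p_n); k2 = f(x_n + h, p_n + h·k1); p_{n+1} = p_n + (h/2)·(k1 + k2).
x=0.000000, p=0.980000:
  k1 = f(0.000000, 0.980000) = 1.225000
  k2 = f(0.310000, 1.359750) = 1.922888
  p ← 0.980000 + (0.31/2)·(1.225000 + 1.922888) = 1.467923
p(0.31) ≈ 1.4679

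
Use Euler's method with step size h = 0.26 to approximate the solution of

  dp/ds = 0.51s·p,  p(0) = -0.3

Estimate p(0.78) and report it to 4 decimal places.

-0.3317

Euler: p_{n+1} = p_n + h·f(s_n, p_n).
s=0.000000, p=-0.300000: f=0.000000 → p ← -0.300000 + 0.26·0.000000 = -0.300000
s=0.260000, p=-0.300000: f=-0.039780 → p ← -0.300000 + 0.26·(-0.039780) = -0.310343
s=0.520000, p=-0.310343: f=-0.082303 → p ← -0.310343 + 0.26·(-0.082303) = -0.331742
p(0.78) ≈ -0.3317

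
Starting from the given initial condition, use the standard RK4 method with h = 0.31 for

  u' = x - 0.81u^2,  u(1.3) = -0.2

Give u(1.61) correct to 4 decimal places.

0.2467

RK4: k1 = f(x_n, u_n); k2 = f(x_n + h/2, u_n + (h/2)·k1); k3 = f(x_n + h/2, u_n + (h/2)·k2); k4 = f(x_n + h, u_n + h·k3); u_{n+1} = u_n + (h/6)·(k1 + 2k2 + 2k3 + k4).
x=1.300000, u=-0.200000:
  k1 = f(1.300000, -0.200000) = 1.267600
  k2 = f(1.455000, -0.003522) = 1.454990
  k3 = f(1.455000, 0.025523) = 1.454472
  k4 = f(1.610000, 0.250886) = 1.559015
  u ← -0.200000 + (0.31/6)·(k1 + 2k2 + 2k3 + k4) = 0.246686
u(1.61) ≈ 0.2467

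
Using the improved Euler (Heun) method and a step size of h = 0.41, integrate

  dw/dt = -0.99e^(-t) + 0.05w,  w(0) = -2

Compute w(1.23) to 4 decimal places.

Heun: k1 = f(t_n, w_n); k2 = f(t_n + h, w_n + h·k1); w_{n+1} = w_n + (h/2)·(k1 + k2).
t=0.000000, w=-2.000000:
  k1 = f(0.000000, -2.000000) = -1.090000
  k2 = f(0.410000, -2.446900) = -0.779359
  w ← -2.000000 + (0.41/2)·(-1.090000 + (-0.779359)) = -2.383219
t=0.410000, w=-2.383219:
  k1 = f(0.410000, -2.383219) = -0.776175
  k2 = f(0.820000, -2.701450) = -0.571100
  w ← -2.383219 + (0.41/2)·(-0.776175 + (-0.571100)) = -2.659410
t=0.820000, w=-2.659410:
  k1 = f(0.820000, -2.659410) = -0.568998
  k2 = f(1.230000, -2.892699) = -0.434005
  w ← -2.659410 + (0.41/2)·(-0.568998 + (-0.434005)) = -2.865025
w(1.23) ≈ -2.8650

-2.8650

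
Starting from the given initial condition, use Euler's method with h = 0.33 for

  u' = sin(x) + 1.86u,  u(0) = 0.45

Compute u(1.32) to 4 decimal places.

3.9331

Euler: u_{n+1} = u_n + h·f(x_n, u_n).
x=0.000000, u=0.450000: f=0.837000 → u ← 0.450000 + 0.33·0.837000 = 0.726210
x=0.330000, u=0.726210: f=1.674794 → u ← 0.726210 + 0.33·1.674794 = 1.278892
x=0.660000, u=1.278892: f=2.991856 → u ← 1.278892 + 0.33·2.991856 = 2.266204
x=0.990000, u=2.266204: f=5.051166 → u ← 2.266204 + 0.33·5.051166 = 3.933089
u(1.32) ≈ 3.9331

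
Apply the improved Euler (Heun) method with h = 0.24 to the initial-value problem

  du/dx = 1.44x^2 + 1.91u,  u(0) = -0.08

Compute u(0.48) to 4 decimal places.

Heun: k1 = f(x_n, u_n); k2 = f(x_n + h, u_n + h·k1); u_{n+1} = u_n + (h/2)·(k1 + k2).
x=0.000000, u=-0.080000:
  k1 = f(0.000000, -0.080000) = -0.152800
  k2 = f(0.240000, -0.116672) = -0.139900
  u ← -0.080000 + (0.24/2)·(-0.152800 + (-0.139900)) = -0.115124
x=0.240000, u=-0.115124:
  k1 = f(0.240000, -0.115124) = -0.136943
  k2 = f(0.480000, -0.147990) = 0.049115
  u ← -0.115124 + (0.24/2)·(-0.136943 + 0.049115) = -0.125663
u(0.48) ≈ -0.1257

-0.1257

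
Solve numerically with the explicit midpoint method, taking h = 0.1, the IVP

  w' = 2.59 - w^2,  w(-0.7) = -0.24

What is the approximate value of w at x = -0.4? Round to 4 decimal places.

0.5175

Midpoint: k1 = f(x_n, w_n); k2 = f(x_n + h/2, w_n + (h/2)·k1); w_{n+1} = w_n + h·k2.
x=-0.700000, w=-0.240000:
  k1 = f(-0.700000, -0.240000) = 2.532400
  k2 = f(-0.650000, -0.113380) = 2.577145
  w ← -0.240000 + 0.1·2.577145 = 0.017714
x=-0.600000, w=0.017714:
  k1 = f(-0.600000, 0.017714) = 2.589686
  k2 = f(-0.550000, 0.147199) = 2.568333
  w ← 0.017714 + 0.1·2.568333 = 0.274548
x=-0.500000, w=0.274548:
  k1 = f(-0.500000, 0.274548) = 2.514624
  k2 = f(-0.450000, 0.400279) = 2.429777
  w ← 0.274548 + 0.1·2.429777 = 0.517525
w(-0.4) ≈ 0.5175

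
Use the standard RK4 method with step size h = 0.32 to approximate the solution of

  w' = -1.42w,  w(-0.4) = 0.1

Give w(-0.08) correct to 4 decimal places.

0.0635

RK4: k1 = f(x_n, w_n); k2 = f(x_n + h/2, w_n + (h/2)·k1); k3 = f(x_n + h/2, w_n + (h/2)·k2); k4 = f(x_n + h, w_n + h·k3); w_{n+1} = w_n + (h/6)·(k1 + 2k2 + 2k3 + k4).
x=-0.400000, w=0.100000:
  k1 = f(-0.400000, 0.100000) = -0.142000
  k2 = f(-0.240000, 0.077280) = -0.109738
  k3 = f(-0.240000, 0.082442) = -0.117068
  k4 = f(-0.080000, 0.062538) = -0.088804
  w ← 0.100000 + (0.32/6)·(k1 + 2k2 + 2k3 + k4) = 0.063498
w(-0.08) ≈ 0.0635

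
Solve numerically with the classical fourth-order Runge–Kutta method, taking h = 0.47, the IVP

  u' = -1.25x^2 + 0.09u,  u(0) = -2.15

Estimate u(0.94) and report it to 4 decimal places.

-2.6933

RK4: k1 = f(x_n, u_n); k2 = f(x_n + h/2, u_n + (h/2)·k1); k3 = f(x_n + h/2, u_n + (h/2)·k2); k4 = f(x_n + h, u_n + h·k3); u_{n+1} = u_n + (h/6)·(k1 + 2k2 + 2k3 + k4).
x=0.000000, u=-2.150000:
  k1 = f(0.000000, -2.150000) = -0.193500
  k2 = f(0.235000, -2.195472) = -0.266624
  k3 = f(0.235000, -2.212657) = -0.268170
  k4 = f(0.470000, -2.276040) = -0.480969
  u ← -2.150000 + (0.47/6)·(k1 + 2k2 + 2k3 + k4) = -2.286618
x=0.470000, u=-2.286618:
  k1 = f(0.470000, -2.286618) = -0.481921
  k2 = f(0.705000, -2.399869) = -0.837269
  k3 = f(0.705000, -2.483376) = -0.844785
  k4 = f(0.940000, -2.683667) = -1.346030
  u ← -2.286618 + (0.47/6)·(k1 + 2k2 + 2k3 + k4) = -2.693329
u(0.94) ≈ -2.6933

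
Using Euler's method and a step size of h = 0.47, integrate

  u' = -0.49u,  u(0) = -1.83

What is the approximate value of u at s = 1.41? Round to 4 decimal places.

-0.8345

Euler: u_{n+1} = u_n + h·f(s_n, u_n).
s=0.000000, u=-1.830000: f=0.896700 → u ← -1.830000 + 0.47·0.896700 = -1.408551
s=0.470000, u=-1.408551: f=0.690190 → u ← -1.408551 + 0.47·0.690190 = -1.084162
s=0.940000, u=-1.084162: f=0.531239 → u ← -1.084162 + 0.47·0.531239 = -0.834479
u(1.41) ≈ -0.8345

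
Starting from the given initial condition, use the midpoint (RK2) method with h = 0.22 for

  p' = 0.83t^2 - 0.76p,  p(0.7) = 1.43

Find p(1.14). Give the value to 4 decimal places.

1.3013

Midpoint: k1 = f(t_n, p_n); k2 = f(t_n + h/2, p_n + (h/2)·k1); p_{n+1} = p_n + h·k2.
t=0.700000, p=1.430000:
  k1 = f(0.700000, 1.430000) = -0.680100
  k2 = f(0.810000, 1.355189) = -0.485381
  p ← 1.430000 + 0.22·(-0.485381) = 1.323216
t=0.920000, p=1.323216:
  k1 = f(0.920000, 1.323216) = -0.303132
  k2 = f(1.030000, 1.289872) = -0.099755
  p ← 1.323216 + 0.22·(-0.099755) = 1.301270
p(1.14) ≈ 1.3013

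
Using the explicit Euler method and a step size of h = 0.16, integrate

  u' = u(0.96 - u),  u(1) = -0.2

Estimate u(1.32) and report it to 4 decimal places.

-0.2825

Euler: u_{n+1} = u_n + h·f(t_n, u_n).
t=1.000000, u=-0.200000: f=-0.232000 → u ← -0.200000 + 0.16·(-0.232000) = -0.237120
t=1.160000, u=-0.237120: f=-0.283861 → u ← -0.237120 + 0.16·(-0.283861) = -0.282538
u(1.32) ≈ -0.2825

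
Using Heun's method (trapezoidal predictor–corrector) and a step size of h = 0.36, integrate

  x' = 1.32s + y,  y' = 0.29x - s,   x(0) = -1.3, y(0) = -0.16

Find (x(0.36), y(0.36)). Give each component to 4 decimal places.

Heun on (x,y): k1 = f(s_n, state_n); k2 = f(s_n + h, state_n + h·k1); state_{n+1} = state_n + (h/2)·(k1 + k2).
0.000000: (-1.300000, -0.160000)
  k1 = (-0.160000, -0.377000)
  predictor → (-1.357600, -0.295720)
  k2 = (0.179480, -0.753704)
  → (-1.296494, -0.363527)
(x(0.36), y(0.36)) ≈ (-1.2965, -0.3635)

-1.2965, -0.3635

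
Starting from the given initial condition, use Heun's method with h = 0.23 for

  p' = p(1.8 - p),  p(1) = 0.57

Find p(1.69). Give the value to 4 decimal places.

Heun: k1 = f(x_n, p_n); k2 = f(x_n + h, p_n + h·k1); p_{n+1} = p_n + (h/2)·(k1 + k2).
x=1.000000, p=0.570000:
  k1 = f(1.000000, 0.570000) = 0.701100
  k2 = f(1.230000, 0.731253) = 0.781524
  p ← 0.570000 + (0.23/2)·(0.701100 + 0.781524) = 0.740502
x=1.230000, p=0.740502:
  k1 = f(1.230000, 0.740502) = 0.784560
  k2 = f(1.460000, 0.920951) = 0.809561
  p ← 0.740502 + (0.23/2)·(0.784560 + 0.809561) = 0.923826
x=1.460000, p=0.923826:
  k1 = f(1.460000, 0.923826) = 0.809432
  k2 = f(1.690000, 1.109995) = 0.765902
  p ← 0.923826 + (0.23/2)·(0.809432 + 0.765902) = 1.104989
p(1.69) ≈ 1.1050

1.1050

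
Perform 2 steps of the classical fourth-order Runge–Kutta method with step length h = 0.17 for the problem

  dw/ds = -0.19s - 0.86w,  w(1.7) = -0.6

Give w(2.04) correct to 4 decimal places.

RK4: k1 = f(s_n, w_n); k2 = f(s_n + h/2, w_n + (h/2)·k1); k3 = f(s_n + h/2, w_n + (h/2)·k2); k4 = f(s_n + h, w_n + h·k3); w_{n+1} = w_n + (h/6)·(k1 + 2k2 + 2k3 + k4).
s=1.700000, w=-0.600000:
  k1 = f(1.700000, -0.600000) = 0.193000
  k2 = f(1.785000, -0.583595) = 0.162742
  k3 = f(1.785000, -0.586167) = 0.164954
  k4 = f(1.870000, -0.571958) = 0.136584
  w ← -0.600000 + (0.17/6)·(k1 + 2k2 + 2k3 + k4) = -0.572092
s=1.870000, w=-0.572092:
  k1 = f(1.870000, -0.572092) = 0.136699
  k2 = f(1.955000, -0.560473) = 0.110557
  k3 = f(1.955000, -0.562695) = 0.112468
  k4 = f(2.040000, -0.552973) = 0.087957
  w ← -0.572092 + (0.17/6)·(k1 + 2k2 + 2k3 + k4) = -0.553089
w(2.04) ≈ -0.5531

-0.5531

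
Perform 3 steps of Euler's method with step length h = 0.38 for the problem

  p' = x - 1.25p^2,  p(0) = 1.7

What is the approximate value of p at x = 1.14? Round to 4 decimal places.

0.6255

Euler: p_{n+1} = p_n + h·f(x_n, p_n).
x=0.000000, p=1.700000: f=-3.612500 → p ← 1.700000 + 0.38·(-3.612500) = 0.327250
x=0.380000, p=0.327250: f=0.246134 → p ← 0.327250 + 0.38·0.246134 = 0.420781
x=0.760000, p=0.420781: f=0.538679 → p ← 0.420781 + 0.38·0.538679 = 0.625479
p(1.14) ≈ 0.6255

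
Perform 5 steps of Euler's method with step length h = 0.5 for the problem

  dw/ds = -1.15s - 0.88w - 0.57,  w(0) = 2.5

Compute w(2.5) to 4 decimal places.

-2.3382

Euler: w_{n+1} = w_n + h·f(s_n, w_n).
s=0.000000, w=2.500000: f=-2.770000 → w ← 2.500000 + 0.5·(-2.770000) = 1.115000
s=0.500000, w=1.115000: f=-2.126200 → w ← 1.115000 + 0.5·(-2.126200) = 0.051900
s=1.000000, w=0.051900: f=-1.765672 → w ← 0.051900 + 0.5·(-1.765672) = -0.830936
s=1.500000, w=-0.830936: f=-1.563776 → w ← -0.830936 + 0.5·(-1.563776) = -1.612824
s=2.000000, w=-1.612824: f=-1.450715 → w ← -1.612824 + 0.5·(-1.450715) = -2.338182
w(2.5) ≈ -2.3382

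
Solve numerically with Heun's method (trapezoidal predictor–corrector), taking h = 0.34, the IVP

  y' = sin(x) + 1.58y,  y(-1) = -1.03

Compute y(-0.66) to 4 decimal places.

Heun: k1 = f(x_n, y_n); k2 = f(x_n + h, y_n + h·k1); y_{n+1} = y_n + (h/2)·(k1 + k2).
x=-1.000000, y=-1.030000:
  k1 = f(-1.000000, -1.030000) = -2.468871
  k2 = f(-0.660000, -1.869416) = -3.566794
  y ← -1.030000 + (0.34/2)·(-2.468871 + (-3.566794)) = -2.056063
y(-0.66) ≈ -2.0561

-2.0561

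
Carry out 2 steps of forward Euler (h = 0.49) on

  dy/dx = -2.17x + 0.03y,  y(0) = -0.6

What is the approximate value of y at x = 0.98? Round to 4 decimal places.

-1.1388

Euler: y_{n+1} = y_n + h·f(x_n, y_n).
x=0.000000, y=-0.600000: f=-0.018000 → y ← -0.600000 + 0.49·(-0.018000) = -0.608820
x=0.490000, y=-0.608820: f=-1.081565 → y ← -0.608820 + 0.49·(-1.081565) = -1.138787
y(0.98) ≈ -1.1388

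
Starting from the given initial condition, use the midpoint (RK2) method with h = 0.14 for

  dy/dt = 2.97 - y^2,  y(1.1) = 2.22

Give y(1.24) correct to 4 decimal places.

2.0284

Midpoint: k1 = f(t_n, y_n); k2 = f(t_n + h/2, y_n + (h/2)·k1); y_{n+1} = y_n + h·k2.
t=1.100000, y=2.220000:
  k1 = f(1.100000, 2.220000) = -1.958400
  k2 = f(1.170000, 2.082912) = -1.368522
  y ← 2.220000 + 0.14·(-1.368522) = 2.028407
y(1.24) ≈ 2.0284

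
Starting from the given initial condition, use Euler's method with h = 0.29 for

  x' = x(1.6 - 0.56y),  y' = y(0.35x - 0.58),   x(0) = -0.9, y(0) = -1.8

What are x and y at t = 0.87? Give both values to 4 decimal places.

-4.2748, -0.5030

Euler on (x,y): x_{n+1} = x_n + h·x', y_{n+1} = y_n + h·y'.
0.000000: (-0.900000, -1.800000); f=(-2.347200, 1.611000) → (-1.580688, -1.332810)
0.290000: (-1.580688, -1.332810); f=(-3.708885, 1.510395) → (-2.656265, -0.894796)
0.580000: (-2.656265, -0.894796); f=(-5.581039, 1.350866) → (-4.274766, -0.503044)
(x(0.87), y(0.87)) ≈ (-4.2748, -0.5030)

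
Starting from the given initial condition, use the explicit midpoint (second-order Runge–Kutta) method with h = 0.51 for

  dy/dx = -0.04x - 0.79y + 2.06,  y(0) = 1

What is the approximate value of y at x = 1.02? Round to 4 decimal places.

1.8510

Midpoint: k1 = f(x_n, y_n); k2 = f(x_n + h/2, y_n + (h/2)·k1); y_{n+1} = y_n + h·k2.
x=0.000000, y=1.000000:
  k1 = f(0.000000, 1.000000) = 1.270000
  k2 = f(0.255000, 1.323850) = 1.003958
  y ← 1.000000 + 0.51·1.003958 = 1.512019
x=0.510000, y=1.512019:
  k1 = f(0.510000, 1.512019) = 0.845105
  k2 = f(0.765000, 1.727521) = 0.664659
  y ← 1.512019 + 0.51·0.664659 = 1.850995
y(1.02) ≈ 1.8510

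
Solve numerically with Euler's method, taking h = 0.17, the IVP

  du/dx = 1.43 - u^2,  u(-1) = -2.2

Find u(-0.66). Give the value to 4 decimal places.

-3.8501

Euler: u_{n+1} = u_n + h·f(x_n, u_n).
x=-1.000000, u=-2.200000: f=-3.410000 → u ← -2.200000 + 0.17·(-3.410000) = -2.779700
x=-0.830000, u=-2.779700: f=-6.296732 → u ← -2.779700 + 0.17·(-6.296732) = -3.850144
u(-0.66) ≈ -3.8501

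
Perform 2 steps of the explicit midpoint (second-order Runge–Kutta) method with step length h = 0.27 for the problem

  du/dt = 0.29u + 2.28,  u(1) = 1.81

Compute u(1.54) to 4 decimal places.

3.4480

Midpoint: k1 = f(t_n, u_n); k2 = f(t_n + h/2, u_n + (h/2)·k1); u_{n+1} = u_n + h·k2.
t=1.000000, u=1.810000:
  k1 = f(1.000000, 1.810000) = 2.804900
  k2 = f(1.135000, 2.188662) = 2.914712
  u ← 1.810000 + 0.27·2.914712 = 2.596972
t=1.270000, u=2.596972:
  k1 = f(1.270000, 2.596972) = 3.033122
  k2 = f(1.405000, 3.006444) = 3.151869
  u ← 2.596972 + 0.27·3.151869 = 3.447977
u(1.54) ≈ 3.4480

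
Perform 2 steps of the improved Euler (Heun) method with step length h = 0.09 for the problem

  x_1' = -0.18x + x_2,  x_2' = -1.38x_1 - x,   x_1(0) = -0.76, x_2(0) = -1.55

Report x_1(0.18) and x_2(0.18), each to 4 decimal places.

Heun on (x_1,x_2): k1 = f(x_n, state_n); k2 = f(x_n + h, state_n + h·k1); state_{n+1} = state_n + (h/2)·(k1 + k2).
0.000000: (-0.760000, -1.550000)
  k1 = (-1.550000, 1.048800)
  predictor → (-0.899500, -1.455608)
  k2 = (-1.471808, 1.151310)
  → (-0.895981, -1.450995)
0.090000: (-0.895981, -1.450995)
  k1 = (-1.467195, 1.146454)
  predictor → (-1.028029, -1.347814)
  k2 = (-1.380214, 1.238680)
  → (-1.024115, -1.343664)
(x_1(0.18), x_2(0.18)) ≈ (-1.0241, -1.3437)

-1.0241, -1.3437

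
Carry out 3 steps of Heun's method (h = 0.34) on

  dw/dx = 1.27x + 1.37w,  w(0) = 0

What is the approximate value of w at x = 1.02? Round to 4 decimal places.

Heun: k1 = f(x_n, w_n); k2 = f(x_n + h, w_n + h·k1); w_{n+1} = w_n + (h/2)·(k1 + k2).
x=0.000000, w=0.000000:
  k1 = f(0.000000, 0.000000) = 0.000000
  k2 = f(0.340000, 0.000000) = 0.431800
  w ← 0.000000 + (0.34/2)·(0.000000 + 0.431800) = 0.073406
x=0.340000, w=0.073406:
  k1 = f(0.340000, 0.073406) = 0.532366
  k2 = f(0.680000, 0.254411) = 1.212142
  w ← 0.073406 + (0.34/2)·(0.532366 + 1.212142) = 0.369972
x=0.680000, w=0.369972:
  k1 = f(0.680000, 0.369972) = 1.370462
  k2 = f(1.020000, 0.835930) = 2.440624
  w ← 0.369972 + (0.34/2)·(1.370462 + 2.440624) = 1.017857
w(1.02) ≈ 1.0179

1.0179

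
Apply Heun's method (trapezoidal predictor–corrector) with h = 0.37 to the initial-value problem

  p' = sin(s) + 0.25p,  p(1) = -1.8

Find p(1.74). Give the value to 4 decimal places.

Heun: k1 = f(s_n, p_n); k2 = f(s_n + h, p_n + h·k1); p_{n+1} = p_n + (h/2)·(k1 + k2).
s=1.000000, p=-1.800000:
  k1 = f(1.000000, -1.800000) = 0.391471
  k2 = f(1.370000, -1.655156) = 0.566119
  p ← -1.800000 + (0.37/2)·(0.391471 + 0.566119) = -1.622846
s=1.370000, p=-1.622846:
  k1 = f(1.370000, -1.622846) = 0.574197
  k2 = f(1.740000, -1.410393) = 0.633121
  p ← -1.622846 + (0.37/2)·(0.574197 + 0.633121) = -1.399492
p(1.74) ≈ -1.3995

-1.3995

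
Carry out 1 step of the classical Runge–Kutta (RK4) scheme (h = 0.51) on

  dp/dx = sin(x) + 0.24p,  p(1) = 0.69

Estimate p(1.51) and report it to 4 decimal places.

1.2891

RK4: k1 = f(x_n, p_n); k2 = f(x_n + h/2, p_n + (h/2)·k1); k3 = f(x_n + h/2, p_n + (h/2)·k2); k4 = f(x_n + h, p_n + h·k3); p_{n+1} = p_n + (h/6)·(k1 + 2k2 + 2k3 + k4).
x=1.000000, p=0.690000:
  k1 = f(1.000000, 0.690000) = 1.007071
  k2 = f(1.255000, 0.946803) = 1.177782
  k3 = f(1.255000, 0.990334) = 1.188230
  k4 = f(1.510000, 1.295997) = 1.309192
  p ← 0.690000 + (0.51/6)·(k1 + 2k2 + 2k3 + k4) = 1.289104
p(1.51) ≈ 1.2891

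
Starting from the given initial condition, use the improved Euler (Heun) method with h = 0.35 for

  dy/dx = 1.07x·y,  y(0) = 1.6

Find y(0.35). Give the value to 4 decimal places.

Heun: k1 = f(x_n, y_n); k2 = f(x_n + h, y_n + h·k1); y_{n+1} = y_n + (h/2)·(k1 + k2).
x=0.000000, y=1.600000:
  k1 = f(0.000000, 1.600000) = 0.000000
  k2 = f(0.350000, 1.600000) = 0.599200
  y ← 1.600000 + (0.35/2)·(0.000000 + 0.599200) = 1.704860
y(0.35) ≈ 1.7049

1.7049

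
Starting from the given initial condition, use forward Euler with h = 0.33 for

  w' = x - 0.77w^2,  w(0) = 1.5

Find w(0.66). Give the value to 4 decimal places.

Euler: w_{n+1} = w_n + h·f(x_n, w_n).
x=0.000000, w=1.500000: f=-1.732500 → w ← 1.500000 + 0.33·(-1.732500) = 0.928275
x=0.330000, w=0.928275: f=-0.333505 → w ← 0.928275 + 0.33·(-0.333505) = 0.818218
w(0.66) ≈ 0.8182

0.8182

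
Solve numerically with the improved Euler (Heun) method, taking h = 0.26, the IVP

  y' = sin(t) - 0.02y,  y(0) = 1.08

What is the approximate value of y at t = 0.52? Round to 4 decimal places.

1.1999

Heun: k1 = f(t_n, y_n); k2 = f(t_n + h, y_n + h·k1); y_{n+1} = y_n + (h/2)·(k1 + k2).
t=0.000000, y=1.080000:
  k1 = f(0.000000, 1.080000) = -0.021600
  k2 = f(0.260000, 1.074384) = 0.235593
  y ← 1.080000 + (0.26/2)·(-0.021600 + 0.235593) = 1.107819
t=0.260000, y=1.107819:
  k1 = f(0.260000, 1.107819) = 0.234924
  k2 = f(0.520000, 1.168899) = 0.473502
  y ← 1.107819 + (0.26/2)·(0.234924 + 0.473502) = 1.199914
y(0.52) ≈ 1.1999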